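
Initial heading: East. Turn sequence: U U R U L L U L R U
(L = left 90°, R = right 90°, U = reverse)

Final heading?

Start: East
  U (U-turn (180°)) -> West
  U (U-turn (180°)) -> East
  R (right (90° clockwise)) -> South
  U (U-turn (180°)) -> North
  L (left (90° counter-clockwise)) -> West
  L (left (90° counter-clockwise)) -> South
  U (U-turn (180°)) -> North
  L (left (90° counter-clockwise)) -> West
  R (right (90° clockwise)) -> North
  U (U-turn (180°)) -> South
Final: South

Answer: Final heading: South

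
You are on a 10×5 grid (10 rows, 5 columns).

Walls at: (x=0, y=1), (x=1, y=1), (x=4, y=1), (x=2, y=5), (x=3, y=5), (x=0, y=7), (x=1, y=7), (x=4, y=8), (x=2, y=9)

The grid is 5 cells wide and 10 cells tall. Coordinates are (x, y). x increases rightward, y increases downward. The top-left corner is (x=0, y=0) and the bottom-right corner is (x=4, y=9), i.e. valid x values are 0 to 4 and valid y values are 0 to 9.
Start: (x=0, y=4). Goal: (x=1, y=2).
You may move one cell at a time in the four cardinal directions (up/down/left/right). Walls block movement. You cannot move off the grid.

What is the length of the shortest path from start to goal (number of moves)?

BFS from (x=0, y=4) until reaching (x=1, y=2):
  Distance 0: (x=0, y=4)
  Distance 1: (x=0, y=3), (x=1, y=4), (x=0, y=5)
  Distance 2: (x=0, y=2), (x=1, y=3), (x=2, y=4), (x=1, y=5), (x=0, y=6)
  Distance 3: (x=1, y=2), (x=2, y=3), (x=3, y=4), (x=1, y=6)  <- goal reached here
One shortest path (3 moves): (x=0, y=4) -> (x=1, y=4) -> (x=1, y=3) -> (x=1, y=2)

Answer: Shortest path length: 3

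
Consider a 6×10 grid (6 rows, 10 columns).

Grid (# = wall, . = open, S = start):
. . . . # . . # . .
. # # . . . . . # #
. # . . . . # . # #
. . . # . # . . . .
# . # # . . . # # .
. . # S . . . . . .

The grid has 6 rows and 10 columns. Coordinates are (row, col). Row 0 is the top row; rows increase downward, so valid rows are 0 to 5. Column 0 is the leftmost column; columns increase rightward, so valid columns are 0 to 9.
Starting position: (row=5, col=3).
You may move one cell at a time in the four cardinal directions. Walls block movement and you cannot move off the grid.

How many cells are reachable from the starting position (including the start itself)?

BFS flood-fill from (row=5, col=3):
  Distance 0: (row=5, col=3)
  Distance 1: (row=5, col=4)
  Distance 2: (row=4, col=4), (row=5, col=5)
  Distance 3: (row=3, col=4), (row=4, col=5), (row=5, col=6)
  Distance 4: (row=2, col=4), (row=4, col=6), (row=5, col=7)
  Distance 5: (row=1, col=4), (row=2, col=3), (row=2, col=5), (row=3, col=6), (row=5, col=8)
  Distance 6: (row=1, col=3), (row=1, col=5), (row=2, col=2), (row=3, col=7), (row=5, col=9)
  Distance 7: (row=0, col=3), (row=0, col=5), (row=1, col=6), (row=2, col=7), (row=3, col=2), (row=3, col=8), (row=4, col=9)
  Distance 8: (row=0, col=2), (row=0, col=6), (row=1, col=7), (row=3, col=1), (row=3, col=9)
  Distance 9: (row=0, col=1), (row=3, col=0), (row=4, col=1)
  Distance 10: (row=0, col=0), (row=2, col=0), (row=5, col=1)
  Distance 11: (row=1, col=0), (row=5, col=0)
Total reachable: 40 (grid has 42 open cells total)

Answer: Reachable cells: 40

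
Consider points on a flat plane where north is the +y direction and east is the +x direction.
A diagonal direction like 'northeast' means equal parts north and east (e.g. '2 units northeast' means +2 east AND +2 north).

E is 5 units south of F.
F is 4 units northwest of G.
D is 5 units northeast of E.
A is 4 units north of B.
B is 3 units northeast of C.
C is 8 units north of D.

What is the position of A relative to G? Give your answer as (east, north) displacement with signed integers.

Answer: A is at (east=4, north=19) relative to G.

Derivation:
Place G at the origin (east=0, north=0).
  F is 4 units northwest of G: delta (east=-4, north=+4); F at (east=-4, north=4).
  E is 5 units south of F: delta (east=+0, north=-5); E at (east=-4, north=-1).
  D is 5 units northeast of E: delta (east=+5, north=+5); D at (east=1, north=4).
  C is 8 units north of D: delta (east=+0, north=+8); C at (east=1, north=12).
  B is 3 units northeast of C: delta (east=+3, north=+3); B at (east=4, north=15).
  A is 4 units north of B: delta (east=+0, north=+4); A at (east=4, north=19).
Therefore A relative to G: (east=4, north=19).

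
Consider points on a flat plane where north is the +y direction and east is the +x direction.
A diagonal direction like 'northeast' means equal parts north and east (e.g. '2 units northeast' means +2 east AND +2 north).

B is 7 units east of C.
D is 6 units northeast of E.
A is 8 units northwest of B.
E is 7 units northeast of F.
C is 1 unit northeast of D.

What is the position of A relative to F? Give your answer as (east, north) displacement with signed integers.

Place F at the origin (east=0, north=0).
  E is 7 units northeast of F: delta (east=+7, north=+7); E at (east=7, north=7).
  D is 6 units northeast of E: delta (east=+6, north=+6); D at (east=13, north=13).
  C is 1 unit northeast of D: delta (east=+1, north=+1); C at (east=14, north=14).
  B is 7 units east of C: delta (east=+7, north=+0); B at (east=21, north=14).
  A is 8 units northwest of B: delta (east=-8, north=+8); A at (east=13, north=22).
Therefore A relative to F: (east=13, north=22).

Answer: A is at (east=13, north=22) relative to F.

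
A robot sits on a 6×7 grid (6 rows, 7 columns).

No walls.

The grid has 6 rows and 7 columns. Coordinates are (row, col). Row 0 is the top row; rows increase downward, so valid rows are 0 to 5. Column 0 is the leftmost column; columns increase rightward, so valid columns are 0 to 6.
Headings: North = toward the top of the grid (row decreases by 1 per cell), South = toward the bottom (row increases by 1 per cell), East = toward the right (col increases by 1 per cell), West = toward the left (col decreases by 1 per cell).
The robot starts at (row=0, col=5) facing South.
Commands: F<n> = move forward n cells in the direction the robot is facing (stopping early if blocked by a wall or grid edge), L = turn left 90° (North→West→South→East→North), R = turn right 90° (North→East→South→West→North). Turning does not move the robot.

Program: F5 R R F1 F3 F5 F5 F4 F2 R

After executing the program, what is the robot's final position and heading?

Start: (row=0, col=5), facing South
  F5: move forward 5, now at (row=5, col=5)
  R: turn right, now facing West
  R: turn right, now facing North
  F1: move forward 1, now at (row=4, col=5)
  F3: move forward 3, now at (row=1, col=5)
  F5: move forward 1/5 (blocked), now at (row=0, col=5)
  F5: move forward 0/5 (blocked), now at (row=0, col=5)
  F4: move forward 0/4 (blocked), now at (row=0, col=5)
  F2: move forward 0/2 (blocked), now at (row=0, col=5)
  R: turn right, now facing East
Final: (row=0, col=5), facing East

Answer: Final position: (row=0, col=5), facing East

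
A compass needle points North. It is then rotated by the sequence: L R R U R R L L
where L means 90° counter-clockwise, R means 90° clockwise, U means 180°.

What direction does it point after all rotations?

Answer: Final heading: West

Derivation:
Start: North
  L (left (90° counter-clockwise)) -> West
  R (right (90° clockwise)) -> North
  R (right (90° clockwise)) -> East
  U (U-turn (180°)) -> West
  R (right (90° clockwise)) -> North
  R (right (90° clockwise)) -> East
  L (left (90° counter-clockwise)) -> North
  L (left (90° counter-clockwise)) -> West
Final: West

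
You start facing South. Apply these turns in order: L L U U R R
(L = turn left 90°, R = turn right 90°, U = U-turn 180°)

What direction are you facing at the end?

Start: South
  L (left (90° counter-clockwise)) -> East
  L (left (90° counter-clockwise)) -> North
  U (U-turn (180°)) -> South
  U (U-turn (180°)) -> North
  R (right (90° clockwise)) -> East
  R (right (90° clockwise)) -> South
Final: South

Answer: Final heading: South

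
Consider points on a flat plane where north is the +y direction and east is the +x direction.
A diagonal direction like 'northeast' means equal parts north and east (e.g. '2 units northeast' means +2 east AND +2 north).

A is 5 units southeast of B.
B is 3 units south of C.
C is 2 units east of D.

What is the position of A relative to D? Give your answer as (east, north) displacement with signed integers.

Answer: A is at (east=7, north=-8) relative to D.

Derivation:
Place D at the origin (east=0, north=0).
  C is 2 units east of D: delta (east=+2, north=+0); C at (east=2, north=0).
  B is 3 units south of C: delta (east=+0, north=-3); B at (east=2, north=-3).
  A is 5 units southeast of B: delta (east=+5, north=-5); A at (east=7, north=-8).
Therefore A relative to D: (east=7, north=-8).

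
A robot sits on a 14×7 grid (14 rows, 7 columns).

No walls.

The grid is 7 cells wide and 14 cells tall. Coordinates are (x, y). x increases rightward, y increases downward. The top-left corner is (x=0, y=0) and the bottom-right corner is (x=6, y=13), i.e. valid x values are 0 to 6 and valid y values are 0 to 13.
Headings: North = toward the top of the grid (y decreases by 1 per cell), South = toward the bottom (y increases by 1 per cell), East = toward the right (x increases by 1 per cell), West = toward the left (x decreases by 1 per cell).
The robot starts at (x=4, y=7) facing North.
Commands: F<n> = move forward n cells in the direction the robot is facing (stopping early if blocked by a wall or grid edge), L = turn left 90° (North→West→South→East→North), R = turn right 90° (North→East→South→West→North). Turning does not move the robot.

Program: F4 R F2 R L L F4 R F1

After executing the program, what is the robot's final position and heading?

Start: (x=4, y=7), facing North
  F4: move forward 4, now at (x=4, y=3)
  R: turn right, now facing East
  F2: move forward 2, now at (x=6, y=3)
  R: turn right, now facing South
  L: turn left, now facing East
  L: turn left, now facing North
  F4: move forward 3/4 (blocked), now at (x=6, y=0)
  R: turn right, now facing East
  F1: move forward 0/1 (blocked), now at (x=6, y=0)
Final: (x=6, y=0), facing East

Answer: Final position: (x=6, y=0), facing East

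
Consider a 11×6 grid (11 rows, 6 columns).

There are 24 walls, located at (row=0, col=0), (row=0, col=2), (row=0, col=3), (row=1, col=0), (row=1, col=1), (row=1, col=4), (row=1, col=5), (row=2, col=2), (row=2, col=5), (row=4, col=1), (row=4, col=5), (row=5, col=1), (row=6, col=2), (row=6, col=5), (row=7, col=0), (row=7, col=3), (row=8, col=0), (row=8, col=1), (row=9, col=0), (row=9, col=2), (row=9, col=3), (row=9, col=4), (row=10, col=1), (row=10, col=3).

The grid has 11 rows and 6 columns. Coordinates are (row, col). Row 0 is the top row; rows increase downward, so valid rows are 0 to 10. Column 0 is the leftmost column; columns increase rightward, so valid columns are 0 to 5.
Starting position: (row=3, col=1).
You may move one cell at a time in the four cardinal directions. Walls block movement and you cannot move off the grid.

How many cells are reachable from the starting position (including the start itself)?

BFS flood-fill from (row=3, col=1):
  Distance 0: (row=3, col=1)
  Distance 1: (row=2, col=1), (row=3, col=0), (row=3, col=2)
  Distance 2: (row=2, col=0), (row=3, col=3), (row=4, col=0), (row=4, col=2)
  Distance 3: (row=2, col=3), (row=3, col=4), (row=4, col=3), (row=5, col=0), (row=5, col=2)
  Distance 4: (row=1, col=3), (row=2, col=4), (row=3, col=5), (row=4, col=4), (row=5, col=3), (row=6, col=0)
  Distance 5: (row=1, col=2), (row=5, col=4), (row=6, col=1), (row=6, col=3)
  Distance 6: (row=5, col=5), (row=6, col=4), (row=7, col=1)
  Distance 7: (row=7, col=2), (row=7, col=4)
  Distance 8: (row=7, col=5), (row=8, col=2), (row=8, col=4)
  Distance 9: (row=8, col=3), (row=8, col=5)
  Distance 10: (row=9, col=5)
  Distance 11: (row=10, col=5)
  Distance 12: (row=10, col=4)
Total reachable: 36 (grid has 42 open cells total)

Answer: Reachable cells: 36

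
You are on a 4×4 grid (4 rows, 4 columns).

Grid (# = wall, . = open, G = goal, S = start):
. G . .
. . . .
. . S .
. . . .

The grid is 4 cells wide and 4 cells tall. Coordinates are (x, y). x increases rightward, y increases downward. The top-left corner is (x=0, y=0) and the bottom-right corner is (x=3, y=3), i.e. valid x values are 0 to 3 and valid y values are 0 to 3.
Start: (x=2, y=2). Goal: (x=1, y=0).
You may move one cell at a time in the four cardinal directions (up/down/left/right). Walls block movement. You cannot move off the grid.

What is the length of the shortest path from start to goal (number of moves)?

Answer: Shortest path length: 3

Derivation:
BFS from (x=2, y=2) until reaching (x=1, y=0):
  Distance 0: (x=2, y=2)
  Distance 1: (x=2, y=1), (x=1, y=2), (x=3, y=2), (x=2, y=3)
  Distance 2: (x=2, y=0), (x=1, y=1), (x=3, y=1), (x=0, y=2), (x=1, y=3), (x=3, y=3)
  Distance 3: (x=1, y=0), (x=3, y=0), (x=0, y=1), (x=0, y=3)  <- goal reached here
One shortest path (3 moves): (x=2, y=2) -> (x=1, y=2) -> (x=1, y=1) -> (x=1, y=0)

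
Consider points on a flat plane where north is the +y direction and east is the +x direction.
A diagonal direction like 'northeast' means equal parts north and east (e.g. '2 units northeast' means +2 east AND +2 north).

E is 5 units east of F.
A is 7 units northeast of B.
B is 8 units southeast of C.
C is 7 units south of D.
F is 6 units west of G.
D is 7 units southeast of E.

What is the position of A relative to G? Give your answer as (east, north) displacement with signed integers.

Place G at the origin (east=0, north=0).
  F is 6 units west of G: delta (east=-6, north=+0); F at (east=-6, north=0).
  E is 5 units east of F: delta (east=+5, north=+0); E at (east=-1, north=0).
  D is 7 units southeast of E: delta (east=+7, north=-7); D at (east=6, north=-7).
  C is 7 units south of D: delta (east=+0, north=-7); C at (east=6, north=-14).
  B is 8 units southeast of C: delta (east=+8, north=-8); B at (east=14, north=-22).
  A is 7 units northeast of B: delta (east=+7, north=+7); A at (east=21, north=-15).
Therefore A relative to G: (east=21, north=-15).

Answer: A is at (east=21, north=-15) relative to G.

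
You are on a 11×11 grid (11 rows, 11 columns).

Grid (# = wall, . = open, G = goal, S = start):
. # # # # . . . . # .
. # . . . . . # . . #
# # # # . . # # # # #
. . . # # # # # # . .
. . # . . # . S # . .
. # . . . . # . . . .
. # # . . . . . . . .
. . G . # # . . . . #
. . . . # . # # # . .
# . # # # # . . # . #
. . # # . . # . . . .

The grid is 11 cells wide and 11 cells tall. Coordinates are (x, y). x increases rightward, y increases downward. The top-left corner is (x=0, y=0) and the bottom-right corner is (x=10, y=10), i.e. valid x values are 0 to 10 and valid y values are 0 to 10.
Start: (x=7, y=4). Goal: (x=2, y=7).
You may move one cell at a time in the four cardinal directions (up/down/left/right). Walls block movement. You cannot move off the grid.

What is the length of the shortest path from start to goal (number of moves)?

Answer: Shortest path length: 8

Derivation:
BFS from (x=7, y=4) until reaching (x=2, y=7):
  Distance 0: (x=7, y=4)
  Distance 1: (x=6, y=4), (x=7, y=5)
  Distance 2: (x=8, y=5), (x=7, y=6)
  Distance 3: (x=9, y=5), (x=6, y=6), (x=8, y=6), (x=7, y=7)
  Distance 4: (x=9, y=4), (x=10, y=5), (x=5, y=6), (x=9, y=6), (x=6, y=7), (x=8, y=7)
  Distance 5: (x=9, y=3), (x=10, y=4), (x=5, y=5), (x=4, y=6), (x=10, y=6), (x=9, y=7)
  Distance 6: (x=10, y=3), (x=4, y=5), (x=3, y=6), (x=9, y=8)
  Distance 7: (x=4, y=4), (x=3, y=5), (x=3, y=7), (x=10, y=8), (x=9, y=9)
  Distance 8: (x=3, y=4), (x=2, y=5), (x=2, y=7), (x=3, y=8), (x=9, y=10)  <- goal reached here
One shortest path (8 moves): (x=7, y=4) -> (x=7, y=5) -> (x=7, y=6) -> (x=6, y=6) -> (x=5, y=6) -> (x=4, y=6) -> (x=3, y=6) -> (x=3, y=7) -> (x=2, y=7)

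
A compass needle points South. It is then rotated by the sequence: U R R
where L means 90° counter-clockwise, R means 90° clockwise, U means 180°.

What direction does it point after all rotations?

Start: South
  U (U-turn (180°)) -> North
  R (right (90° clockwise)) -> East
  R (right (90° clockwise)) -> South
Final: South

Answer: Final heading: South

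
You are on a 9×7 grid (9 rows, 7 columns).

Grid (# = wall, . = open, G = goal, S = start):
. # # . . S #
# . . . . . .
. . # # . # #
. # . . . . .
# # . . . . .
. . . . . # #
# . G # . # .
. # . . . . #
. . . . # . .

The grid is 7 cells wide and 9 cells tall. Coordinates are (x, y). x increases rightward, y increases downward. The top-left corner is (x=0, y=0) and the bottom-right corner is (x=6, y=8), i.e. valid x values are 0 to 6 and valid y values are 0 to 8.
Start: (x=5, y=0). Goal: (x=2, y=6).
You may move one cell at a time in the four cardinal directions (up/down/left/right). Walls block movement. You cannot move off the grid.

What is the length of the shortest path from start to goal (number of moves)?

BFS from (x=5, y=0) until reaching (x=2, y=6):
  Distance 0: (x=5, y=0)
  Distance 1: (x=4, y=0), (x=5, y=1)
  Distance 2: (x=3, y=0), (x=4, y=1), (x=6, y=1)
  Distance 3: (x=3, y=1), (x=4, y=2)
  Distance 4: (x=2, y=1), (x=4, y=3)
  Distance 5: (x=1, y=1), (x=3, y=3), (x=5, y=3), (x=4, y=4)
  Distance 6: (x=1, y=2), (x=2, y=3), (x=6, y=3), (x=3, y=4), (x=5, y=4), (x=4, y=5)
  Distance 7: (x=0, y=2), (x=2, y=4), (x=6, y=4), (x=3, y=5), (x=4, y=6)
  Distance 8: (x=0, y=3), (x=2, y=5), (x=4, y=7)
  Distance 9: (x=1, y=5), (x=2, y=6), (x=3, y=7), (x=5, y=7)  <- goal reached here
One shortest path (9 moves): (x=5, y=0) -> (x=4, y=0) -> (x=4, y=1) -> (x=4, y=2) -> (x=4, y=3) -> (x=3, y=3) -> (x=2, y=3) -> (x=2, y=4) -> (x=2, y=5) -> (x=2, y=6)

Answer: Shortest path length: 9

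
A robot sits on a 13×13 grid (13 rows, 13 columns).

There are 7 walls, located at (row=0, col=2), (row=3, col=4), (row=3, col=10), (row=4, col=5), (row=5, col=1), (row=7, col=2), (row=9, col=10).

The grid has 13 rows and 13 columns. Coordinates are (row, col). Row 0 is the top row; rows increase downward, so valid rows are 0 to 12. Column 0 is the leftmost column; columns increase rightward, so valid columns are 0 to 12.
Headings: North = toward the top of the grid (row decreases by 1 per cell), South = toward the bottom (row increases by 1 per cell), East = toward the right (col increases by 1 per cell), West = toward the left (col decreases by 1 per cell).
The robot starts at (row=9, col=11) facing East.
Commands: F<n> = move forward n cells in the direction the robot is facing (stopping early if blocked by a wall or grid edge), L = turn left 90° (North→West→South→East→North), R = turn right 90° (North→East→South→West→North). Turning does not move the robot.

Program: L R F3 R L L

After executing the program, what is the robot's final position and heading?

Answer: Final position: (row=9, col=12), facing North

Derivation:
Start: (row=9, col=11), facing East
  L: turn left, now facing North
  R: turn right, now facing East
  F3: move forward 1/3 (blocked), now at (row=9, col=12)
  R: turn right, now facing South
  L: turn left, now facing East
  L: turn left, now facing North
Final: (row=9, col=12), facing North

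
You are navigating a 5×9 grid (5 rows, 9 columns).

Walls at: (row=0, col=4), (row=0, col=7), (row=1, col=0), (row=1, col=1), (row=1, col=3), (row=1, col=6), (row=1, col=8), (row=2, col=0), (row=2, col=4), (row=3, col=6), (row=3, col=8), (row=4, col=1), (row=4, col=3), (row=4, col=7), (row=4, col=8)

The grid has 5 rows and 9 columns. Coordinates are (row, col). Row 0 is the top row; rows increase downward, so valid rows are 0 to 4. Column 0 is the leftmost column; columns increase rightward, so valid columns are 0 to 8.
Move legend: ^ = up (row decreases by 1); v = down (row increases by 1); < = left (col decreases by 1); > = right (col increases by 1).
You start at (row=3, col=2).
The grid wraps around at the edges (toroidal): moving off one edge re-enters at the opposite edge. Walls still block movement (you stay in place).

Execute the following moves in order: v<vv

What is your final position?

Answer: Final position: (row=1, col=2)

Derivation:
Start: (row=3, col=2)
  v (down): (row=3, col=2) -> (row=4, col=2)
  < (left): blocked, stay at (row=4, col=2)
  v (down): (row=4, col=2) -> (row=0, col=2)
  v (down): (row=0, col=2) -> (row=1, col=2)
Final: (row=1, col=2)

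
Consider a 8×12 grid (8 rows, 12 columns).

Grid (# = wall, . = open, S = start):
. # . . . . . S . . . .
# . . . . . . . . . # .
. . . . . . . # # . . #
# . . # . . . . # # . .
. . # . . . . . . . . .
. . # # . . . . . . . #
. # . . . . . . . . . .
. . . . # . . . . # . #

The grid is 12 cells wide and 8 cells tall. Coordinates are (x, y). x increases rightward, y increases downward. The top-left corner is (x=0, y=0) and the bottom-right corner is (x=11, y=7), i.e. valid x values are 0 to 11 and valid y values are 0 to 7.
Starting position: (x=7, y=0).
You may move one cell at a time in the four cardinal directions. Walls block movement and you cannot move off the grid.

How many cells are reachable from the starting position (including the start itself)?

BFS flood-fill from (x=7, y=0):
  Distance 0: (x=7, y=0)
  Distance 1: (x=6, y=0), (x=8, y=0), (x=7, y=1)
  Distance 2: (x=5, y=0), (x=9, y=0), (x=6, y=1), (x=8, y=1)
  Distance 3: (x=4, y=0), (x=10, y=0), (x=5, y=1), (x=9, y=1), (x=6, y=2)
  Distance 4: (x=3, y=0), (x=11, y=0), (x=4, y=1), (x=5, y=2), (x=9, y=2), (x=6, y=3)
  Distance 5: (x=2, y=0), (x=3, y=1), (x=11, y=1), (x=4, y=2), (x=10, y=2), (x=5, y=3), (x=7, y=3), (x=6, y=4)
  Distance 6: (x=2, y=1), (x=3, y=2), (x=4, y=3), (x=10, y=3), (x=5, y=4), (x=7, y=4), (x=6, y=5)
  Distance 7: (x=1, y=1), (x=2, y=2), (x=11, y=3), (x=4, y=4), (x=8, y=4), (x=10, y=4), (x=5, y=5), (x=7, y=5), (x=6, y=6)
  Distance 8: (x=1, y=2), (x=2, y=3), (x=3, y=4), (x=9, y=4), (x=11, y=4), (x=4, y=5), (x=8, y=5), (x=10, y=5), (x=5, y=6), (x=7, y=6), (x=6, y=7)
  Distance 9: (x=0, y=2), (x=1, y=3), (x=9, y=5), (x=4, y=6), (x=8, y=6), (x=10, y=6), (x=5, y=7), (x=7, y=7)
  Distance 10: (x=1, y=4), (x=3, y=6), (x=9, y=6), (x=11, y=6), (x=8, y=7), (x=10, y=7)
  Distance 11: (x=0, y=4), (x=1, y=5), (x=2, y=6), (x=3, y=7)
  Distance 12: (x=0, y=5), (x=2, y=7)
  Distance 13: (x=0, y=6), (x=1, y=7)
  Distance 14: (x=0, y=7)
Total reachable: 77 (grid has 78 open cells total)

Answer: Reachable cells: 77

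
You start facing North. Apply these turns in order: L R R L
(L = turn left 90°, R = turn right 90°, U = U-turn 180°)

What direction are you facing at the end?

Answer: Final heading: North

Derivation:
Start: North
  L (left (90° counter-clockwise)) -> West
  R (right (90° clockwise)) -> North
  R (right (90° clockwise)) -> East
  L (left (90° counter-clockwise)) -> North
Final: North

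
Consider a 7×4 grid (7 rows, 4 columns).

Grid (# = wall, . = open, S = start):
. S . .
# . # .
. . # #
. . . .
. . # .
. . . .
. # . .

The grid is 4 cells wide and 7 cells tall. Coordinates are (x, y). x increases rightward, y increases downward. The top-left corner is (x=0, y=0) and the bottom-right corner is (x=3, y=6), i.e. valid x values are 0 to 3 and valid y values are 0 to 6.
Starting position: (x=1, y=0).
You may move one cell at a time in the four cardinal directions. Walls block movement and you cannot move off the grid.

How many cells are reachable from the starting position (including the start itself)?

Answer: Reachable cells: 22

Derivation:
BFS flood-fill from (x=1, y=0):
  Distance 0: (x=1, y=0)
  Distance 1: (x=0, y=0), (x=2, y=0), (x=1, y=1)
  Distance 2: (x=3, y=0), (x=1, y=2)
  Distance 3: (x=3, y=1), (x=0, y=2), (x=1, y=3)
  Distance 4: (x=0, y=3), (x=2, y=3), (x=1, y=4)
  Distance 5: (x=3, y=3), (x=0, y=4), (x=1, y=5)
  Distance 6: (x=3, y=4), (x=0, y=5), (x=2, y=5)
  Distance 7: (x=3, y=5), (x=0, y=6), (x=2, y=6)
  Distance 8: (x=3, y=6)
Total reachable: 22 (grid has 22 open cells total)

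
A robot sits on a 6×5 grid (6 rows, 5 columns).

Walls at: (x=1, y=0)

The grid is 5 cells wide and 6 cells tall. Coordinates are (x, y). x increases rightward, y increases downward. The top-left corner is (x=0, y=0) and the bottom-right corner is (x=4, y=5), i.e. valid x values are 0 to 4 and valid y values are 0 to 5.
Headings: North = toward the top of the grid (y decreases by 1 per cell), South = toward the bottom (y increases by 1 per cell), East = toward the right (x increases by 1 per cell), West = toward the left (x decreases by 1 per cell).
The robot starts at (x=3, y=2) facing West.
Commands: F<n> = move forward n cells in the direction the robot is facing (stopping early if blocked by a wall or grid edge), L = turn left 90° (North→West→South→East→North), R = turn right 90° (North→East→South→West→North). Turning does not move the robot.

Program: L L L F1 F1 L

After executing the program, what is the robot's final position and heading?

Start: (x=3, y=2), facing West
  L: turn left, now facing South
  L: turn left, now facing East
  L: turn left, now facing North
  F1: move forward 1, now at (x=3, y=1)
  F1: move forward 1, now at (x=3, y=0)
  L: turn left, now facing West
Final: (x=3, y=0), facing West

Answer: Final position: (x=3, y=0), facing West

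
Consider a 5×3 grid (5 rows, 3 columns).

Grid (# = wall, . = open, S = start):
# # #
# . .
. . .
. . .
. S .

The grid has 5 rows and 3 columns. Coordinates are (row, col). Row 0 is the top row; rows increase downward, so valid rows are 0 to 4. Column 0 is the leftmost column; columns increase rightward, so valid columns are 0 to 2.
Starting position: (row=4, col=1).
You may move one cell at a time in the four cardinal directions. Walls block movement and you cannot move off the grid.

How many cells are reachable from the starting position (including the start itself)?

BFS flood-fill from (row=4, col=1):
  Distance 0: (row=4, col=1)
  Distance 1: (row=3, col=1), (row=4, col=0), (row=4, col=2)
  Distance 2: (row=2, col=1), (row=3, col=0), (row=3, col=2)
  Distance 3: (row=1, col=1), (row=2, col=0), (row=2, col=2)
  Distance 4: (row=1, col=2)
Total reachable: 11 (grid has 11 open cells total)

Answer: Reachable cells: 11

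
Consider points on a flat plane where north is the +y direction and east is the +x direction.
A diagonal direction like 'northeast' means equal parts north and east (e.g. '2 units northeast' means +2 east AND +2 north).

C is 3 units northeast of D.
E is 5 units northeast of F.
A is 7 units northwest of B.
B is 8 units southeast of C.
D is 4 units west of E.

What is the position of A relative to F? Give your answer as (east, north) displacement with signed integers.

Answer: A is at (east=5, north=7) relative to F.

Derivation:
Place F at the origin (east=0, north=0).
  E is 5 units northeast of F: delta (east=+5, north=+5); E at (east=5, north=5).
  D is 4 units west of E: delta (east=-4, north=+0); D at (east=1, north=5).
  C is 3 units northeast of D: delta (east=+3, north=+3); C at (east=4, north=8).
  B is 8 units southeast of C: delta (east=+8, north=-8); B at (east=12, north=0).
  A is 7 units northwest of B: delta (east=-7, north=+7); A at (east=5, north=7).
Therefore A relative to F: (east=5, north=7).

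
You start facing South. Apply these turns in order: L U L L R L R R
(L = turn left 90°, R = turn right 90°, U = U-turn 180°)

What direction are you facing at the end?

Start: South
  L (left (90° counter-clockwise)) -> East
  U (U-turn (180°)) -> West
  L (left (90° counter-clockwise)) -> South
  L (left (90° counter-clockwise)) -> East
  R (right (90° clockwise)) -> South
  L (left (90° counter-clockwise)) -> East
  R (right (90° clockwise)) -> South
  R (right (90° clockwise)) -> West
Final: West

Answer: Final heading: West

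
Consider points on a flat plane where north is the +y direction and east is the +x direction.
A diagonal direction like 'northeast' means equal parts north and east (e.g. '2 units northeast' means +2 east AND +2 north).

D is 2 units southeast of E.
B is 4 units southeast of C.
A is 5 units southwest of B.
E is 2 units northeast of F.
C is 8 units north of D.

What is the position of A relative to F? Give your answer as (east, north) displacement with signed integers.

Answer: A is at (east=3, north=-1) relative to F.

Derivation:
Place F at the origin (east=0, north=0).
  E is 2 units northeast of F: delta (east=+2, north=+2); E at (east=2, north=2).
  D is 2 units southeast of E: delta (east=+2, north=-2); D at (east=4, north=0).
  C is 8 units north of D: delta (east=+0, north=+8); C at (east=4, north=8).
  B is 4 units southeast of C: delta (east=+4, north=-4); B at (east=8, north=4).
  A is 5 units southwest of B: delta (east=-5, north=-5); A at (east=3, north=-1).
Therefore A relative to F: (east=3, north=-1).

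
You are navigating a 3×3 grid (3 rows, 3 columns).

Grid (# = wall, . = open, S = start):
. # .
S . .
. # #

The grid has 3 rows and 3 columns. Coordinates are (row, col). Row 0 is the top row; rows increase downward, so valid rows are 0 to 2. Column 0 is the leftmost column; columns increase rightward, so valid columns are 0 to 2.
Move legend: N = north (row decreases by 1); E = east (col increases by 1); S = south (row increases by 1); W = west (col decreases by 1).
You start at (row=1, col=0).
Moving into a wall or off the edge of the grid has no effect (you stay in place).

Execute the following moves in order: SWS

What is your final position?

Start: (row=1, col=0)
  S (south): (row=1, col=0) -> (row=2, col=0)
  W (west): blocked, stay at (row=2, col=0)
  S (south): blocked, stay at (row=2, col=0)
Final: (row=2, col=0)

Answer: Final position: (row=2, col=0)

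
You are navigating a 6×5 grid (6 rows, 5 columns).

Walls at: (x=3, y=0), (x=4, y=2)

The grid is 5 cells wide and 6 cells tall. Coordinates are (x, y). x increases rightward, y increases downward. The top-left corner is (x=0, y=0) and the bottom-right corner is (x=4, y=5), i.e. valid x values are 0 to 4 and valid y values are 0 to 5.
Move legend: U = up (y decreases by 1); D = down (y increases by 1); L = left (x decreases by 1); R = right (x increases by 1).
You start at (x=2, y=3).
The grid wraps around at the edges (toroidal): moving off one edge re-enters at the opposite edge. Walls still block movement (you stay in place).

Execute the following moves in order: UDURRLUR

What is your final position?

Answer: Final position: (x=3, y=1)

Derivation:
Start: (x=2, y=3)
  U (up): (x=2, y=3) -> (x=2, y=2)
  D (down): (x=2, y=2) -> (x=2, y=3)
  U (up): (x=2, y=3) -> (x=2, y=2)
  R (right): (x=2, y=2) -> (x=3, y=2)
  R (right): blocked, stay at (x=3, y=2)
  L (left): (x=3, y=2) -> (x=2, y=2)
  U (up): (x=2, y=2) -> (x=2, y=1)
  R (right): (x=2, y=1) -> (x=3, y=1)
Final: (x=3, y=1)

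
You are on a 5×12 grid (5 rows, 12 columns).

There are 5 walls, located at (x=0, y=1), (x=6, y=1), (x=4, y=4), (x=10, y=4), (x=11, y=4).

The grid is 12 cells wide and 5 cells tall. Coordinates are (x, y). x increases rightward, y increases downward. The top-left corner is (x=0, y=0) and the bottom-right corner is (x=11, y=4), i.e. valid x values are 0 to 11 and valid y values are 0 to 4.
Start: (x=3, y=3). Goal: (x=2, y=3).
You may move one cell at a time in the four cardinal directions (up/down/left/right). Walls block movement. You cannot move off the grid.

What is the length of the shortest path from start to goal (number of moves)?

Answer: Shortest path length: 1

Derivation:
BFS from (x=3, y=3) until reaching (x=2, y=3):
  Distance 0: (x=3, y=3)
  Distance 1: (x=3, y=2), (x=2, y=3), (x=4, y=3), (x=3, y=4)  <- goal reached here
One shortest path (1 moves): (x=3, y=3) -> (x=2, y=3)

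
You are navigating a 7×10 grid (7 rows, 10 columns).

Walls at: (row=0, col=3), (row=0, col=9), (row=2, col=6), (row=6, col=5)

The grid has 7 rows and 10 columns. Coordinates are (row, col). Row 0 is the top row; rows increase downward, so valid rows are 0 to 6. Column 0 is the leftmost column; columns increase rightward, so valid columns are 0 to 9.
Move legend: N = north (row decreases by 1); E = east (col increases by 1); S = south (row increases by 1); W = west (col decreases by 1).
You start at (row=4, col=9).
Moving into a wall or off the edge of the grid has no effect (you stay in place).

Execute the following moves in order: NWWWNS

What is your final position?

Answer: Final position: (row=4, col=6)

Derivation:
Start: (row=4, col=9)
  N (north): (row=4, col=9) -> (row=3, col=9)
  W (west): (row=3, col=9) -> (row=3, col=8)
  W (west): (row=3, col=8) -> (row=3, col=7)
  W (west): (row=3, col=7) -> (row=3, col=6)
  N (north): blocked, stay at (row=3, col=6)
  S (south): (row=3, col=6) -> (row=4, col=6)
Final: (row=4, col=6)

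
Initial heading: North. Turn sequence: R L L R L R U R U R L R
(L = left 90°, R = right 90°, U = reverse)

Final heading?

Answer: Final heading: South

Derivation:
Start: North
  R (right (90° clockwise)) -> East
  L (left (90° counter-clockwise)) -> North
  L (left (90° counter-clockwise)) -> West
  R (right (90° clockwise)) -> North
  L (left (90° counter-clockwise)) -> West
  R (right (90° clockwise)) -> North
  U (U-turn (180°)) -> South
  R (right (90° clockwise)) -> West
  U (U-turn (180°)) -> East
  R (right (90° clockwise)) -> South
  L (left (90° counter-clockwise)) -> East
  R (right (90° clockwise)) -> South
Final: South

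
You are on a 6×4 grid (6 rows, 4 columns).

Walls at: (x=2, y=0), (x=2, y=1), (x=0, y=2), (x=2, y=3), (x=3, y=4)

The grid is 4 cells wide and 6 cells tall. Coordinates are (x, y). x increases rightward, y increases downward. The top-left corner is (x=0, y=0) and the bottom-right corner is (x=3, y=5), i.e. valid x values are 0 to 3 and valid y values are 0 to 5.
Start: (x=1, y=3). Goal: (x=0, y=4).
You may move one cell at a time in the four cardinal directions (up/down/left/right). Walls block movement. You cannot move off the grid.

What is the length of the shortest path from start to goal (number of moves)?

Answer: Shortest path length: 2

Derivation:
BFS from (x=1, y=3) until reaching (x=0, y=4):
  Distance 0: (x=1, y=3)
  Distance 1: (x=1, y=2), (x=0, y=3), (x=1, y=4)
  Distance 2: (x=1, y=1), (x=2, y=2), (x=0, y=4), (x=2, y=4), (x=1, y=5)  <- goal reached here
One shortest path (2 moves): (x=1, y=3) -> (x=0, y=3) -> (x=0, y=4)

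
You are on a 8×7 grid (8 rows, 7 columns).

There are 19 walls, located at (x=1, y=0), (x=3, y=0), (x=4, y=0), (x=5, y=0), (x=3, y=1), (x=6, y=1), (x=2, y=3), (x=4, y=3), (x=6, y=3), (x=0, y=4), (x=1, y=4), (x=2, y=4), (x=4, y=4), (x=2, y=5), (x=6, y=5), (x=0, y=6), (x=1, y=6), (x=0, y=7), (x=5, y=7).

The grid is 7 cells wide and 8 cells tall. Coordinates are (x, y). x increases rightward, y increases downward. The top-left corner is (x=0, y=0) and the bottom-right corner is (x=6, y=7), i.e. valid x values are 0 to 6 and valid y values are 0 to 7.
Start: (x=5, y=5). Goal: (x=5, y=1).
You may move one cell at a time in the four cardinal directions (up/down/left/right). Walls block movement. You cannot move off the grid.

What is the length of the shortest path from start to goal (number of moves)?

BFS from (x=5, y=5) until reaching (x=5, y=1):
  Distance 0: (x=5, y=5)
  Distance 1: (x=5, y=4), (x=4, y=5), (x=5, y=6)
  Distance 2: (x=5, y=3), (x=6, y=4), (x=3, y=5), (x=4, y=6), (x=6, y=6)
  Distance 3: (x=5, y=2), (x=3, y=4), (x=3, y=6), (x=4, y=7), (x=6, y=7)
  Distance 4: (x=5, y=1), (x=4, y=2), (x=6, y=2), (x=3, y=3), (x=2, y=6), (x=3, y=7)  <- goal reached here
One shortest path (4 moves): (x=5, y=5) -> (x=5, y=4) -> (x=5, y=3) -> (x=5, y=2) -> (x=5, y=1)

Answer: Shortest path length: 4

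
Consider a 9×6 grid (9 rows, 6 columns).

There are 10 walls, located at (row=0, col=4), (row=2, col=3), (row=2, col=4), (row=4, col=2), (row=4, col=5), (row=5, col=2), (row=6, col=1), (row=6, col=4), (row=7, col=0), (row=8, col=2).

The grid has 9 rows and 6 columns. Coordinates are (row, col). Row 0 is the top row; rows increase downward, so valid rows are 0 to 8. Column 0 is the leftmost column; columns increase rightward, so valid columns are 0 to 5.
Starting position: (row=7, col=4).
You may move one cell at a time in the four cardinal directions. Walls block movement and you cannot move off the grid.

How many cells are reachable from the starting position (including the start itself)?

Answer: Reachable cells: 44

Derivation:
BFS flood-fill from (row=7, col=4):
  Distance 0: (row=7, col=4)
  Distance 1: (row=7, col=3), (row=7, col=5), (row=8, col=4)
  Distance 2: (row=6, col=3), (row=6, col=5), (row=7, col=2), (row=8, col=3), (row=8, col=5)
  Distance 3: (row=5, col=3), (row=5, col=5), (row=6, col=2), (row=7, col=1)
  Distance 4: (row=4, col=3), (row=5, col=4), (row=8, col=1)
  Distance 5: (row=3, col=3), (row=4, col=4), (row=8, col=0)
  Distance 6: (row=3, col=2), (row=3, col=4)
  Distance 7: (row=2, col=2), (row=3, col=1), (row=3, col=5)
  Distance 8: (row=1, col=2), (row=2, col=1), (row=2, col=5), (row=3, col=0), (row=4, col=1)
  Distance 9: (row=0, col=2), (row=1, col=1), (row=1, col=3), (row=1, col=5), (row=2, col=0), (row=4, col=0), (row=5, col=1)
  Distance 10: (row=0, col=1), (row=0, col=3), (row=0, col=5), (row=1, col=0), (row=1, col=4), (row=5, col=0)
  Distance 11: (row=0, col=0), (row=6, col=0)
Total reachable: 44 (grid has 44 open cells total)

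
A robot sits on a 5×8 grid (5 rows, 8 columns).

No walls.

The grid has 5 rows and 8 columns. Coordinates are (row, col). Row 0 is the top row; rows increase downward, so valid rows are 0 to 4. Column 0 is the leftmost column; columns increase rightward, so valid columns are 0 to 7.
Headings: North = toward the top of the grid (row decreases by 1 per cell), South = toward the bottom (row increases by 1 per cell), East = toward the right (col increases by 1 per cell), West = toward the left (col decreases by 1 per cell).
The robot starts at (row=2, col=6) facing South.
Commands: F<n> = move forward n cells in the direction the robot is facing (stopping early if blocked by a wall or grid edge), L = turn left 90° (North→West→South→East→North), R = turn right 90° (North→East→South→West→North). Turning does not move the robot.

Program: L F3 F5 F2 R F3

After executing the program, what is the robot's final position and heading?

Answer: Final position: (row=4, col=7), facing South

Derivation:
Start: (row=2, col=6), facing South
  L: turn left, now facing East
  F3: move forward 1/3 (blocked), now at (row=2, col=7)
  F5: move forward 0/5 (blocked), now at (row=2, col=7)
  F2: move forward 0/2 (blocked), now at (row=2, col=7)
  R: turn right, now facing South
  F3: move forward 2/3 (blocked), now at (row=4, col=7)
Final: (row=4, col=7), facing South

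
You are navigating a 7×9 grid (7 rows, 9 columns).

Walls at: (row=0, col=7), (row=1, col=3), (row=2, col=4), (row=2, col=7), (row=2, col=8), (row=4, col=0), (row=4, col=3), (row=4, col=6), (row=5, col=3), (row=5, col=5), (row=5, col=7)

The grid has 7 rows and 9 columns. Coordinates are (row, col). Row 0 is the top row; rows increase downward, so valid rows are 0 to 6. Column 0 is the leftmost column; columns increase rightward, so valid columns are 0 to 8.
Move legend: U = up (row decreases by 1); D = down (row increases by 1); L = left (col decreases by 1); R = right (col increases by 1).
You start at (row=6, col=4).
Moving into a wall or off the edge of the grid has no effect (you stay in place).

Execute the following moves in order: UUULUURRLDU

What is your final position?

Start: (row=6, col=4)
  U (up): (row=6, col=4) -> (row=5, col=4)
  U (up): (row=5, col=4) -> (row=4, col=4)
  U (up): (row=4, col=4) -> (row=3, col=4)
  L (left): (row=3, col=4) -> (row=3, col=3)
  U (up): (row=3, col=3) -> (row=2, col=3)
  U (up): blocked, stay at (row=2, col=3)
  R (right): blocked, stay at (row=2, col=3)
  R (right): blocked, stay at (row=2, col=3)
  L (left): (row=2, col=3) -> (row=2, col=2)
  D (down): (row=2, col=2) -> (row=3, col=2)
  U (up): (row=3, col=2) -> (row=2, col=2)
Final: (row=2, col=2)

Answer: Final position: (row=2, col=2)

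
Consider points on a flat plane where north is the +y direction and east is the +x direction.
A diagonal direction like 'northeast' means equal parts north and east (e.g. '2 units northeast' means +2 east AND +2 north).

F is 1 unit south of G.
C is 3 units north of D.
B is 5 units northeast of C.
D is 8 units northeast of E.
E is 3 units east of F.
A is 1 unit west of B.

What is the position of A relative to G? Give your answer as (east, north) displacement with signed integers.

Answer: A is at (east=15, north=15) relative to G.

Derivation:
Place G at the origin (east=0, north=0).
  F is 1 unit south of G: delta (east=+0, north=-1); F at (east=0, north=-1).
  E is 3 units east of F: delta (east=+3, north=+0); E at (east=3, north=-1).
  D is 8 units northeast of E: delta (east=+8, north=+8); D at (east=11, north=7).
  C is 3 units north of D: delta (east=+0, north=+3); C at (east=11, north=10).
  B is 5 units northeast of C: delta (east=+5, north=+5); B at (east=16, north=15).
  A is 1 unit west of B: delta (east=-1, north=+0); A at (east=15, north=15).
Therefore A relative to G: (east=15, north=15).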